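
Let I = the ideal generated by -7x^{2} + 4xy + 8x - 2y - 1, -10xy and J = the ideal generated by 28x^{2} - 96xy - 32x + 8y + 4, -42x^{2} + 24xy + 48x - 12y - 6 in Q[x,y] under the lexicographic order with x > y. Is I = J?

Yes, the ideals are equal.

For a fixed monomial order, each ideal has a unique reduced Gröbner basis; comparing bases decides equality.
Buchberger on the first generating set:
f_1 = -7x^{2} + 4xy + 8x - 2y - 1, LT = x^{2}.
f_2 = -10xy, LT = xy.

S(f_1,f_2): lcm = x^{2}y. S = -\tfrac{4}{7}xy^{2} - \tfrac{8}{7}xy + \tfrac{2}{7}y^{2} + \tfrac{1}{7}y.
  leading term xy^{2}: subtract (\tfrac{2}{35}y)·f_2 from -\tfrac{4}{7}xy^{2} - \tfrac{8}{7}xy + \tfrac{2}{7}y^{2} + \tfrac{1}{7}y → -\tfrac{8}{7}xy + \tfrac{2}{7}y^{2} + \tfrac{1}{7}y
  leading term xy: subtract (\tfrac{4}{35})·f_2 from -\tfrac{8}{7}xy + \tfrac{2}{7}y^{2} + \tfrac{1}{7}y → \tfrac{2}{7}y^{2} + \tfrac{1}{7}y
  leading term y^{2}: no divisor's leading term divides it; move \tfrac{2}{7}y^{2} to the remainder.
  leading term y: no divisor's leading term divides it; move \tfrac{1}{7}y to the remainder.
  remainder \tfrac{2}{7}y^{2} + \tfrac{1}{7}y ≠ 0; add g_3 = \tfrac{2}{7}y^{2} + \tfrac{1}{7}y to the basis.

S(f_1,g_3): leading monomials are coprime, so the S-polynomial reduces to 0 (Buchberger's first criterion).
S(f_2,g_3): lcm = xy^{2}. S = -\tfrac{1}{2}xy.
  leading term xy: subtract (\tfrac{1}{20})·f_2 from -\tfrac{1}{2}xy → 0
  remainder 0.

Every S-polynomial of the final basis reduces to 0, so we have a Gröbner basis.
Inter-reduce: drop elements whose leading term is divisible by another's, tail-reduce, and make monic.
Reduced Gröbner basis: {x^{2} - \tfrac{8}{7}x + \tfrac{2}{7}y + \tfrac{1}{7}, xy, y^{2} + \tfrac{1}{2}y}.

Buchberger on the second generating set:
h_1 = 28x^{2} - 96xy - 32x + 8y + 4, LT = x^{2}.
h_2 = -42x^{2} + 24xy + 48x - 12y - 6, LT = x^{2}.

S(h_1,h_2): lcm = x^{2}. S = -\tfrac{20}{7}xy.
  leading term xy: no divisor's leading term divides it; move -\tfrac{20}{7}xy to the remainder.
  remainder -\tfrac{20}{7}xy ≠ 0; add k_3 = -\tfrac{20}{7}xy to the basis.

S(h_1,k_3): lcm = x^{2}y. S = -\tfrac{24}{7}xy^{2} - \tfrac{8}{7}xy + \tfrac{2}{7}y^{2} + \tfrac{1}{7}y.
  leading term xy^{2}: subtract (\tfrac{6}{5}y)·k_3 from -\tfrac{24}{7}xy^{2} - \tfrac{8}{7}xy + \tfrac{2}{7}y^{2} + \tfrac{1}{7}y → -\tfrac{8}{7}xy + \tfrac{2}{7}y^{2} + \tfrac{1}{7}y
  leading term xy: subtract (\tfrac{2}{5})·k_3 from -\tfrac{8}{7}xy + \tfrac{2}{7}y^{2} + \tfrac{1}{7}y → \tfrac{2}{7}y^{2} + \tfrac{1}{7}y
  leading term y^{2}: no divisor's leading term divides it; move \tfrac{2}{7}y^{2} to the remainder.
  leading term y: no divisor's leading term divides it; move \tfrac{1}{7}y to the remainder.
  remainder \tfrac{2}{7}y^{2} + \tfrac{1}{7}y ≠ 0; add k_4 = \tfrac{2}{7}y^{2} + \tfrac{1}{7}y to the basis.

S(h_2,k_3): lcm = x^{2}y. S = -\tfrac{4}{7}xy^{2} - \tfrac{8}{7}xy + \tfrac{2}{7}y^{2} + \tfrac{1}{7}y.
  leading term xy^{2}: subtract (\tfrac{1}{5}y)·k_3 from -\tfrac{4}{7}xy^{2} - \tfrac{8}{7}xy + \tfrac{2}{7}y^{2} + \tfrac{1}{7}y → -\tfrac{8}{7}xy + \tfrac{2}{7}y^{2} + \tfrac{1}{7}y
  leading term xy: subtract (\tfrac{2}{5})·k_3 from -\tfrac{8}{7}xy + \tfrac{2}{7}y^{2} + \tfrac{1}{7}y → \tfrac{2}{7}y^{2} + \tfrac{1}{7}y
  leading term y^{2}: subtract (1)·k_4 from \tfrac{2}{7}y^{2} + \tfrac{1}{7}y → 0
  remainder 0.

S(h_1,k_4): leading monomials are coprime, so the S-polynomial reduces to 0 (Buchberger's first criterion).
S(h_2,k_4): leading monomials are coprime, so the S-polynomial reduces to 0 (Buchberger's first criterion).
S(k_3,k_4): lcm = xy^{2}. S = -\tfrac{1}{2}xy.
  leading term xy: subtract (\tfrac{7}{40})·k_3 from -\tfrac{1}{2}xy → 0
  remainder 0.

Every S-polynomial of the final basis reduces to 0, so we have a Gröbner basis.
Inter-reduce: drop elements whose leading term is divisible by another's, tail-reduce, and make monic.
Reduced Gröbner basis: {x^{2} - \tfrac{8}{7}x + \tfrac{2}{7}y + \tfrac{1}{7}, xy, y^{2} + \tfrac{1}{2}y}.

The two bases agree; hence the ideals are identical.
The choice of monomial ordering does not affect the verdict — as long as both bases are computed under the same ordering, their equality decides ideal equality.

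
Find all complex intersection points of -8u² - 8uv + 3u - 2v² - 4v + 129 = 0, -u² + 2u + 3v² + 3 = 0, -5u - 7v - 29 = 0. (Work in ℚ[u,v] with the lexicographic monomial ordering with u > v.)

Compute a lex Gröbner basis by Buchberger's algorithm.
f_1 = -8u² - 8uv + 3u - 2v² - 4v + 129, LT = u².
f_2 = -u² + 2u + 3v² + 3, LT = u².
f_3 = -5u - 7v - 29, LT = u.

S(f_1,f_2): lcm = u². S = uv + 13/8u + 13/4v² + ½v - 105/8.
  leading term uv: subtract (-⅕v)·f_3 from uv + 13/8u + 13/4v² + ½v - 105/8 → 13/8u + 37/20v² - 53/10v - 105/8
  leading term u: subtract (-13/40)·f_3 from 13/8u + 37/20v² - 53/10v - 105/8 → 37/20v² - 303/40v - 451/20
  leading term v²: no divisor's leading term divides it; move 37/20v² to the remainder.
  leading term v: no divisor's leading term divides it; move -303/40v to the remainder.
  leading term 1: no divisor's leading term divides it; move -451/20 to the remainder.
  remainder 37/20v² - 303/40v - 451/20 ≠ 0; add h_4 = 37/20v² - 303/40v - 451/20 to the basis.

S(f_1,f_3): lcm = u². S = -⅖uv - 247/40u + ¼v² + ½v - 129/8.
  leading term uv: subtract (2/25v)·f_3 from -⅖uv - 247/40u + ¼v² + ½v - 129/8 → -247/40u + 81/100v² + 141/50v - 129/8
  leading term u: subtract (247/200)·f_3 from -247/40u + 81/100v² + 141/50v - 129/8 → 81/100v² + 2293/200v + 1969/100
  leading term v²: subtract (81/185)·h_4 from 81/100v² + 2293/200v + 1969/100 → 13673/925v + 27346/925
  leading term v: no divisor's leading term divides it; move 13673/925v to the remainder.
  leading term 1: no divisor's leading term divides it; move 27346/925 to the remainder.
  remainder 13673/925v + 27346/925 ≠ 0; add h_5 = 13673/925v + 27346/925 to the basis.

The other S-polynomials (S(f_2,f_3), S(f_1,h_4), S(f_2,h_4), S(f_3,h_4), S(f_1,h_5), S(f_2,h_5), S(f_3,h_5), S(h_4,h_5)) all reduce to 0 modulo the current basis, so we have a Gröbner basis.
Inter-reduce: drop elements whose leading term is divisible by another's, tail-reduce, and make monic.
Reduced Gröbner basis: {u + 3, v + 2}.

The lex basis is triangular: the last element involves only v. Solving v + 2 = 0 gives v ∈ {-2}; substituting each value into the earlier elements determines the remaining variables.
  v = -2: the earlier basis element becomes u + 3 = 0, giving u = -3 — point (-3, -2).
Substituting each solution back into the original system confirms all equations vanish.

{(-3, -2)}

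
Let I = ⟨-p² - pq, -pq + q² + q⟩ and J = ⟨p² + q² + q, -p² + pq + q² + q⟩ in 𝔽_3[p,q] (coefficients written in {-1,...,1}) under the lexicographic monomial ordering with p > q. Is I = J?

Yes, the ideals are equal.

Two ideals are equal iff their reduced Gröbner bases coincide (the reduced basis is unique for a fixed ordering).
Buchberger on the first generating set:
f_1 = -p² - pq, LT = p².
f_2 = -pq + q² + q, LT = pq.

S(f_1,f_2): lcm = p²q. S = -pq² + pq.
  reduce S modulo (f_1, f_2):
  remainder -q³ + q ≠ 0; add g_3 = -q³ + q to the basis.

The other S-polynomials (S(f_1,g_3), S(f_2,g_3)) all reduce to 0 modulo the current basis, so we have a Gröbner basis.
Inter-reduce: drop elements whose leading term is divisible by another's, tail-reduce, and make monic.
Reduced Gröbner basis: {p² + q² + q, pq - q² - q, q³ - q}.

Buchberger on the second generating set:
h_1 = p² + q² + q, LT = p².
h_2 = -p² + pq + q² + q, LT = p².

S(h_1,h_2): lcm = p². S = pq - q² - q.
  reduce S modulo (h_1, h_2):
  remainder pq - q² - q ≠ 0; add k_3 = pq - q² - q to the basis.

S(h_1,k_3): lcm = p²q. S = pq² + pq + q³ + q².
  reduce S modulo (h_1, h_2, k_3):
  remainder -q³ + q ≠ 0; add k_4 = -q³ + q to the basis.

The other S-polynomials (S(h_2,k_3), S(h_1,k_4), S(h_2,k_4), S(k_3,k_4)) all reduce to 0 modulo the current basis, so we have a Gröbner basis.
Inter-reduce: drop elements whose leading term is divisible by another's, tail-reduce, and make monic.
Reduced Gröbner basis: {p² + q² + q, pq - q² - q, q³ - q}.

The two bases agree; hence the ideals are identical.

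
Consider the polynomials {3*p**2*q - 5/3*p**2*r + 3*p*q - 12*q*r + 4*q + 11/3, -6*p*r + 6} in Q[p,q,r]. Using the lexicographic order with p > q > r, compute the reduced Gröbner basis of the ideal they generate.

G = {p*q - 4*q*r**2 + 4/3*q*r + q + 11/9*r - 5/9, p*r - 1, q*r**3 - 1/3*q*r**2 - 1/4*q*r - 1/4*q - 11/36*r**2 + 5/36*r}

Buchberger's algorithm terminates because the ascending chain of leading-term ideals stabilizes.

f_1 = 3*p**2*q - 5/3*p**2*r + 3*p*q - 12*q*r + 4*q + 11/3, LT = p**2*q.
f_2 = -6*p*r + 6, LT = p*r.

S(f_1,f_2): lcm = p**2*q*r. S = -5/9*p**2*r**2 + p*q*r + p*q - 4*q*r**2 + 4/3*q*r + 11/9*r.
  leading term p**2*r**2: subtract (5/54*p*r)·f_2 from -5/9*p**2*r**2 + p*q*r + p*q - 4*q*r**2 + 4/3*q*r + 11/9*r → p*q*r + p*q - 5/9*p*r - 4*q*r**2 + 4/3*q*r + 11/9*r
  leading term p*q*r: subtract (-1/6*q)·f_2 from p*q*r + p*q - 5/9*p*r - 4*q*r**2 + 4/3*q*r + 11/9*r → p*q - 5/9*p*r - 4*q*r**2 + 4/3*q*r + q + 11/9*r
  leading term p*q: no divisor's leading term divides it; move p*q to the remainder.
  leading term p*r: subtract (5/54)·f_2 from -5/9*p*r - 4*q*r**2 + 4/3*q*r + q + 11/9*r → -4*q*r**2 + 4/3*q*r + q + 11/9*r - 5/9
  leading term q*r**2: no divisor's leading term divides it; move -4*q*r**2 to the remainder.
  leading term q*r: no divisor's leading term divides it; move 4/3*q*r to the remainder.
  leading term q: no divisor's leading term divides it; move q to the remainder.
  leading term r: no divisor's leading term divides it; move 11/9*r to the remainder.
  leading term 1: no divisor's leading term divides it; move -5/9 to the remainder.
  remainder p*q - 4*q*r**2 + 4/3*q*r + q + 11/9*r - 5/9 ≠ 0; add g_3 = p*q - 4*q*r**2 + 4/3*q*r + q + 11/9*r - 5/9 to the basis.

S(f_2,g_3): lcm = p*q*r. S = 4*q*r**3 - 4/3*q*r**2 - q*r - q - 11/9*r**2 + 5/9*r.
  leading term q*r**3: no divisor's leading term divides it; move 4*q*r**3 to the remainder.
  leading term q*r**2: no divisor's leading term divides it; move -4/3*q*r**2 to the remainder.
  leading term q*r: no divisor's leading term divides it; move -q*r to the remainder.
  leading term q: no divisor's leading term divides it; move -q to the remainder.
  leading term r**2: no divisor's leading term divides it; move -11/9*r**2 to the remainder.
  leading term r: no divisor's leading term divides it; move 5/9*r to the remainder.
  remainder 4*q*r**3 - 4/3*q*r**2 - q*r - q - 11/9*r**2 + 5/9*r ≠ 0; add g_4 = 4*q*r**3 - 4/3*q*r**2 - q*r - q - 11/9*r**2 + 5/9*r to the basis.

The other S-polynomials (S(f_1,g_3), S(f_1,g_4), S(f_2,g_4), S(g_3,g_4)) all reduce to 0 modulo the current basis, so we have a Gröbner basis.
Inter-reduce: drop elements whose leading term is divisible by another's, tail-reduce, and make monic.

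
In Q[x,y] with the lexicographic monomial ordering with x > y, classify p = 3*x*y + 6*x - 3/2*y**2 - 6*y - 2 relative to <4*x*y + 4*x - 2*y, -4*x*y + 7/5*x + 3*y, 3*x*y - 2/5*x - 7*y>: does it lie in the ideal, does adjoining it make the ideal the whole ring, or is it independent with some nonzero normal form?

First compute the reduced Gröbner basis of I by Buchberger's algorithm.
f_1 = 4*x*y + 4*x - 2*y, LT = x*y.
f_2 = -4*x*y + 7/5*x + 3*y, LT = x*y.
f_3 = 3*x*y - 2/5*x - 7*y, LT = x*y.

S(f_1,f_2): lcm = x*y. S = 27/20*x + 1/4*y.
  reduce S modulo (f_1, f_2, f_3):
  remainder 27/20*x + 1/4*y ≠ 0; add h_4 = 27/20*x + 1/4*y to the basis.

S(f_1,f_3): lcm = x*y. S = 17/15*x + 11/6*y.
  reduce S modulo (f_1, f_2, f_3, h_4):
  remainder 263/162*y ≠ 0; add h_5 = 263/162*y to the basis.

The other S-polynomials (S(f_2,f_3), S(f_1,h_4), S(f_2,h_4), S(f_3,h_4), S(f_1,h_5), S(f_2,h_5), S(f_3,h_5), S(h_4,h_5)) all reduce to 0 modulo the current basis, so we have a Gröbner basis.
Inter-reduce: drop elements whose leading term is divisible by another's, tail-reduce, and make monic.
Reduced Gröbner basis: {x, y}.
Label its elements g_1 = x, g_2 = y.

Reduce p = 3*x*y + 6*x - 3/2*y**2 - 6*y - 2 modulo G:
  leading term x*y: subtract (3*y)·g_1 from 3*x*y + 6*x - 3/2*y**2 - 6*y - 2 → 6*x - 3/2*y**2 - 6*y - 2
  leading term x: subtract (6)·g_1 from 6*x - 3/2*y**2 - 6*y - 2 → -3/2*y**2 - 6*y - 2
  leading term y**2: subtract (-3/2*y)·g_2 from -3/2*y**2 - 6*y - 2 → -6*y - 2
  leading term y: subtract (-6)·g_2 from -6*y - 2 → -2
  leading term 1: no divisor's leading term divides it; move -2 to the remainder.
  normal form = -2.
The normal form is nonzero, so p ∉ I. Since p minus its normal form lies in I, I + (p) = I + (r) where r = -2; decide whether this ideal is the whole ring.
Here r = -2 is a nonzero constant, hence a unit: 1 ∈ I + (p), the Gröbner basis of I + (p) is {1}, and the enlarged system has no common solution — adjoining p is inconsistent.

Ideal membership is decidable via reduction modulo a Gröbner basis.

Adjoining 3*x*y + 6*x - 3/2*y**2 - 6*y - 2 makes the ideal the whole ring: the system is inconsistent.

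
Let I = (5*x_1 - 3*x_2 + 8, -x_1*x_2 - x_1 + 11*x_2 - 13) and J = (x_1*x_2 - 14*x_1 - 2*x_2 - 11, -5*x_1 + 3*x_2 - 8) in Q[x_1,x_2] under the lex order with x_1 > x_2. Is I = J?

Since reduced Gröbner bases are canonical representatives of ideals under a given ordering, it suffices to compute and compare them.
Buchberger on the first generating set:
f_1 = 5*x_1 - 3*x_2 + 8, LT = x_1.
f_2 = -x_1*x_2 - x_1 + 11*x_2 - 13, LT = x_1*x_2.

S(f_1,f_2): lcm = x_1*x_2. S = -x_1 - 3/5*x_2**2 + 63/5*x_2 - 13.
  leading term x_1: subtract (-1/5)·f_1 from -x_1 - 3/5*x_2**2 + 63/5*x_2 - 13 → -3/5*x_2**2 + 12*x_2 - 57/5
  leading term x_2**2: no divisor's leading term divides it; move -3/5*x_2**2 to the remainder.
  leading term x_2: no divisor's leading term divides it; move 12*x_2 to the remainder.
  leading term 1: no divisor's leading term divides it; move -57/5 to the remainder.
  remainder -3/5*x_2**2 + 12*x_2 - 57/5 ≠ 0; add g_3 = -3/5*x_2**2 + 12*x_2 - 57/5 to the basis.

The other S-polynomials (S(f_1,g_3), S(f_2,g_3)) all reduce to 0 modulo the current basis, so we have a Gröbner basis.
Inter-reduce: drop elements whose leading term is divisible by another's, tail-reduce, and make monic.
Reduced Gröbner basis: {x_1 - 3/5*x_2 + 8/5, x_2**2 - 20*x_2 + 19}.

Buchberger on the second generating set:
h_1 = x_1*x_2 - 14*x_1 - 2*x_2 - 11, LT = x_1*x_2.
h_2 = -5*x_1 + 3*x_2 - 8, LT = x_1.

S(h_1,h_2): lcm = x_1*x_2. S = -14*x_1 + 3/5*x_2**2 - 18/5*x_2 - 11.
  leading term x_1: subtract (14/5)·h_2 from -14*x_1 + 3/5*x_2**2 - 18/5*x_2 - 11 → 3/5*x_2**2 - 12*x_2 + 57/5
  leading term x_2**2: no divisor's leading term divides it; move 3/5*x_2**2 to the remainder.
  leading term x_2: no divisor's leading term divides it; move -12*x_2 to the remainder.
  leading term 1: no divisor's leading term divides it; move 57/5 to the remainder.
  remainder 3/5*x_2**2 - 12*x_2 + 57/5 ≠ 0; add k_3 = 3/5*x_2**2 - 12*x_2 + 57/5 to the basis.

The other S-polynomials (S(h_1,k_3), S(h_2,k_3)) all reduce to 0 modulo the current basis, so we have a Gröbner basis.
Inter-reduce: drop elements whose leading term is divisible by another's, tail-reduce, and make monic.
Reduced Gröbner basis: {x_1 - 3/5*x_2 + 8/5, x_2**2 - 20*x_2 + 19}.

Same reduced basis, so the two generating sets span the same ideal.

Yes, the ideals are equal.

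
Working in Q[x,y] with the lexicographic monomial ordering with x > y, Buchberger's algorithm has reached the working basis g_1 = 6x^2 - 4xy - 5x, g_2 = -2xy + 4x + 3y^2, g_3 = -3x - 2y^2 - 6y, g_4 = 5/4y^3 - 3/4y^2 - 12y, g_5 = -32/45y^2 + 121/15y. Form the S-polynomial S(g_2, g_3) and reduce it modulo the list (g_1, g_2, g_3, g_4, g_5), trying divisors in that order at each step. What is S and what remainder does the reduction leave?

S(g_2, g_3) = -2x - 2/3y^3 - 7/2y^2; remainder on division = -2017/64y.

lcm(LM(g_2), LM(g_3)) = xy.
S = (lcm/LT(g_2))·g_2 − (lcm/LT(g_3))·g_3 = -2x - 2/3y^3 - 7/2y^2.
Reduce S modulo (g_1, g_2, g_3, g_4, g_5) in that order:
  leading term x: subtract (2/3)·g_3 from -2x - 2/3y^3 - 7/2y^2 → -2/3y^3 - 13/6y^2 + 4y
  leading term y^3: subtract (-8/15)·g_4 from -2/3y^3 - 13/6y^2 + 4y → -77/30y^2 - 12/5y
  leading term y^2: subtract (231/64)·g_5 from -77/30y^2 - 12/5y → -2017/64y
  leading term y: no divisor's leading term divides it; move -2017/64y to the remainder.
The remainder -2017/64y is nonzero, so it would be added as the next basis element.
An S-polynomial is built so that the two leading terms cancel; whether anything survives reduction is exactly the Gröbner-basis criterion.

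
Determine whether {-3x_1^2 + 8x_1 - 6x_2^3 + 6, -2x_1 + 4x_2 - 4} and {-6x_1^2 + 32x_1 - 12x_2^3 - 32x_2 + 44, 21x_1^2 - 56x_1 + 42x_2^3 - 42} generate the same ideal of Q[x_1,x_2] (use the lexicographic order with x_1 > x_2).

Yes, the ideals are equal.

Two ideals are equal iff their reduced Gröbner bases coincide (the reduced basis is unique for a fixed ordering).
Buchberger on the first generating set:
f_1 = -3x_1^2 + 8x_1 - 6x_2^3 + 6, LT = x_1^2.
f_2 = -2x_1 + 4x_2 - 4, LT = x_1.

S(f_1,f_2): lcm = x_1^2. S = 2x_1x_2 - 14/3x_1 + 2x_2^3 - 2.
  leading term x_1x_2: subtract (-x_2)·f_2 from 2x_1x_2 - 14/3x_1 + 2x_2^3 - 2 → -14/3x_1 + 2x_2^3 + 4x_2^2 - 4x_2 - 2
  leading term x_1: subtract (7/3)·f_2 from -14/3x_1 + 2x_2^3 + 4x_2^2 - 4x_2 - 2 → 2x_2^3 + 4x_2^2 - 40/3x_2 + 22/3
  leading term x_2^3: no divisor's leading term divides it; move 2x_2^3 to the remainder.
  leading term x_2^2: no divisor's leading term divides it; move 4x_2^2 to the remainder.
  leading term x_2: no divisor's leading term divides it; move -40/3x_2 to the remainder.
  leading term 1: no divisor's leading term divides it; move 22/3 to the remainder.
  remainder 2x_2^3 + 4x_2^2 - 40/3x_2 + 22/3 ≠ 0; add g_3 = 2x_2^3 + 4x_2^2 - 40/3x_2 + 22/3 to the basis.

S(f_1,g_3): leading monomials are coprime, so the S-polynomial reduces to 0 (Buchberger's first criterion).
S(f_2,g_3): leading monomials are coprime, so the S-polynomial reduces to 0 (Buchberger's first criterion).
Every S-polynomial of the final basis reduces to 0, so we have a Gröbner basis.
Inter-reduce: drop elements whose leading term is divisible by another's, tail-reduce, and make monic.
Reduced Gröbner basis: {x_1 - 2x_2 + 2, x_2^3 + 2x_2^2 - 20/3x_2 + 11/3}.

Buchberger on the second generating set:
h_1 = -6x_1^2 + 32x_1 - 12x_2^3 - 32x_2 + 44, LT = x_1^2.
h_2 = 21x_1^2 - 56x_1 + 42x_2^3 - 42, LT = x_1^2.

S(h_1,h_2): lcm = x_1^2. S = -8/3x_1 + 16/3x_2 - 16/3.
  leading term x_1: no divisor's leading term divides it; move -8/3x_1 to the remainder.
  leading term x_2: no divisor's leading term divides it; move 16/3x_2 to the remainder.
  leading term 1: no divisor's leading term divides it; move -16/3 to the remainder.
  remainder -8/3x_1 + 16/3x_2 - 16/3 ≠ 0; add k_3 = -8/3x_1 + 16/3x_2 - 16/3 to the basis.

S(h_1,k_3): lcm = x_1^2. S = 2x_1x_2 - 22/3x_1 + 2x_2^3 + 16/3x_2 - 22/3.
  leading term x_1x_2: subtract (-3/4x_2)·k_3 from 2x_1x_2 - 22/3x_1 + 2x_2^3 + 16/3x_2 - 22/3 → -22/3x_1 + 2x_2^3 + 4x_2^2 + 4/3x_2 - 22/3
  leading term x_1: subtract (11/4)·k_3 from -22/3x_1 + 2x_2^3 + 4x_2^2 + 4/3x_2 - 22/3 → 2x_2^3 + 4x_2^2 - 40/3x_2 + 22/3
  leading term x_2^3: no divisor's leading term divides it; move 2x_2^3 to the remainder.
  leading term x_2^2: no divisor's leading term divides it; move 4x_2^2 to the remainder.
  leading term x_2: no divisor's leading term divides it; move -40/3x_2 to the remainder.
  leading term 1: no divisor's leading term divides it; move 22/3 to the remainder.
  remainder 2x_2^3 + 4x_2^2 - 40/3x_2 + 22/3 ≠ 0; add k_4 = 2x_2^3 + 4x_2^2 - 40/3x_2 + 22/3 to the basis.

S(h_2,k_3): lcm = x_1^2. S = 2x_1x_2 - 14/3x_1 + 2x_2^3 - 2.
  leading term x_1x_2: subtract (-3/4x_2)·k_3 from 2x_1x_2 - 14/3x_1 + 2x_2^3 - 2 → -14/3x_1 + 2x_2^3 + 4x_2^2 - 4x_2 - 2
  leading term x_1: subtract (7/4)·k_3 from -14/3x_1 + 2x_2^3 + 4x_2^2 - 4x_2 - 2 → 2x_2^3 + 4x_2^2 - 40/3x_2 + 22/3
  leading term x_2^3: subtract (1)·k_4 from 2x_2^3 + 4x_2^2 - 40/3x_2 + 22/3 → 0
  remainder 0.

S(h_1,k_4): leading monomials are coprime, so the S-polynomial reduces to 0 (Buchberger's first criterion).
S(h_2,k_4): leading monomials are coprime, so the S-polynomial reduces to 0 (Buchberger's first criterion).
S(k_3,k_4): leading monomials are coprime, so the S-polynomial reduces to 0 (Buchberger's first criterion).
Every S-polynomial of the final basis reduces to 0, so we have a Gröbner basis.
Inter-reduce: drop elements whose leading term is divisible by another's, tail-reduce, and make monic.
Reduced Gröbner basis: {x_1 - 2x_2 + 2, x_2^3 + 2x_2^2 - 20/3x_2 + 11/3}.

Same reduced basis, so the two generating sets span the same ideal.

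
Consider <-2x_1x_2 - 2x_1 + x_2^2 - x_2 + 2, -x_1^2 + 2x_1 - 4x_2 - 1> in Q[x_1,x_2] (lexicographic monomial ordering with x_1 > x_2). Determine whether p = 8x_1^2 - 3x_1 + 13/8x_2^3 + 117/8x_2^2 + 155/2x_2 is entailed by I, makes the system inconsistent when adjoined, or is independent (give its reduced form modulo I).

Adjoining 8x_1^2 - 3x_1 + 13/8x_2^3 + 117/8x_2^2 + 155/2x_2 makes the ideal the whole ring: the system is inconsistent.

First compute the reduced Gröbner basis of I by Buchberger's algorithm.
f_1 = -2x_1x_2 - 2x_1 + x_2^2 - x_2 + 2, LT = x_1x_2.
f_2 = -x_1^2 + 2x_1 - 4x_2 - 1, LT = x_1^2.

S(f_1,f_2): lcm = x_1^2x_2. S = x_1^2 - 1/2x_1x_2^2 + 5/2x_1x_2 - x_1 - 4x_2^2 - x_2.
  reduce S modulo (f_1, f_2):
  remainder -2x_1 - 1/4x_2^3 - 9/4x_2^2 - 7x_2 + 2 ≠ 0; add h_3 = -2x_1 - 1/4x_2^3 - 9/4x_2^2 - 7x_2 + 2 to the basis.

S(f_1,h_3): lcm = x_1x_2. S = x_1 - 1/8x_2^4 - 9/8x_2^3 - 4x_2^2 + 3/2x_2 - 1.
  reduce S modulo (f_1, f_2, h_3):
  remainder -1/8x_2^4 - 5/4x_2^3 - 41/8x_2^2 - 2x_2 ≠ 0; add h_4 = -1/8x_2^4 - 5/4x_2^3 - 41/8x_2^2 - 2x_2 to the basis.

The other S-polynomials (S(f_2,h_3), S(f_1,h_4), S(f_2,h_4), S(h_3,h_4)) all reduce to 0 modulo the current basis, so we have a Gröbner basis.
Inter-reduce: drop elements whose leading term is divisible by another's, tail-reduce, and make monic.
Reduced Gröbner basis: {x_1 + 1/8x_2^3 + 9/8x_2^2 + 7/2x_2 - 1, x_2^4 + 10x_2^3 + 41x_2^2 + 16x_2}.
Label its elements g_1 = x_1 + 1/8x_2^3 + 9/8x_2^2 + 7/2x_2 - 1, g_2 = x_2^4 + 10x_2^3 + 41x_2^2 + 16x_2.

Reduce p = 8x_1^2 - 3x_1 + 13/8x_2^3 + 117/8x_2^2 + 155/2x_2 modulo G:
  leading term x_1^2: subtract (8x_1)·g_1 from 8x_1^2 - 3x_1 + 13/8x_2^3 + 117/8x_2^2 + 155/2x_2 → -x_1x_2^3 - 9x_1x_2^2 - 28x_1x_2 + 5x_1 + 13/8x_2^3 + 117/8x_2^2 + 155/2x_2
  leading term x_1x_2^3: subtract (-x_2^3)·g_1 from -x_1x_2^3 - 9x_1x_2^2 - 28x_1x_2 + 5x_1 + 13/8x_2^3 + 117/8x_2^2 + 155/2x_2 → -9x_1x_2^2 - 28x_1x_2 + 5x_1 + 1/8x_2^6 + 9/8x_2^5 + 7/2x_2^4 + 5/8x_2^3 + 117/8x_2^2 + 155/2x_2
  leading term x_1x_2^2: subtract (-9x_2^2)·g_1 from -9x_1x_2^2 - 28x_1x_2 + 5x_1 + 1/8x_2^6 + 9/8x_2^5 + 7/2x_2^4 + 5/8x_2^3 + 117/8x_2^2 + 155/2x_2 → -28x_1x_2 + 5x_1 + 1/8x_2^6 + 9/4x_2^5 + 109/8x_2^4 + 257/8x_2^3 + 45/8x_2^2 + 155/2x_2
  leading term x_1x_2: subtract (-28x_2)·g_1 from -28x_1x_2 + 5x_1 + 1/8x_2^6 + 9/4x_2^5 + 109/8x_2^4 + 257/8x_2^3 + 45/8x_2^2 + 155/2x_2 → 5x_1 + 1/8x_2^6 + 9/4x_2^5 + 137/8x_2^4 + 509/8x_2^3 + 829/8x_2^2 + 99/2x_2
  leading term x_1: subtract (5)·g_1 from 5x_1 + 1/8x_2^6 + 9/4x_2^5 + 137/8x_2^4 + 509/8x_2^3 + 829/8x_2^2 + 99/2x_2 → 1/8x_2^6 + 9/4x_2^5 + 137/8x_2^4 + 63x_2^3 + 98x_2^2 + 32x_2 + 5
  leading term x_2^6: subtract (1/8x_2^2)·g_2 from 1/8x_2^6 + 9/4x_2^5 + 137/8x_2^4 + 63x_2^3 + 98x_2^2 + 32x_2 + 5 → x_2^5 + 12x_2^4 + 61x_2^3 + 98x_2^2 + 32x_2 + 5
  leading term x_2^5: subtract (x_2)·g_2 from x_2^5 + 12x_2^4 + 61x_2^3 + 98x_2^2 + 32x_2 + 5 → 2x_2^4 + 20x_2^3 + 82x_2^2 + 32x_2 + 5
  leading term x_2^4: subtract (2)·g_2 from 2x_2^4 + 20x_2^3 + 82x_2^2 + 32x_2 + 5 → 5
  leading term 1: no divisor's leading term divides it; move 5 to the remainder.
  normal form = 5.
The normal form is nonzero, so p ∉ I. Since p minus its normal form lies in I, I + (p) = I + (r) where r = 5; decide whether this ideal is the whole ring.
Here r = 5 is a nonzero constant, hence a unit: 1 ∈ I + (p), the Gröbner basis of I + (p) is {1}, and the enlarged system has no common solution — adjoining p is inconsistent.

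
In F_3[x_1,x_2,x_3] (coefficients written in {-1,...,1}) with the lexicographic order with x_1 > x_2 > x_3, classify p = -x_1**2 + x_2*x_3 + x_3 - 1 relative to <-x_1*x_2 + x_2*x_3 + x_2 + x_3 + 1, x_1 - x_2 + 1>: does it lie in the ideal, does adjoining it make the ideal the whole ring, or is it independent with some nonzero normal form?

First compute the reduced Gröbner basis of I by Buchberger's algorithm.
f_1 = -x_1*x_2 + x_2*x_3 + x_2 + x_3 + 1, LT = x_1*x_2.
f_2 = x_1 - x_2 + 1, LT = x_1.

S(f_1,f_2): lcm = x_1*x_2. S = x_2**2 - x_2*x_3 + x_2 - x_3 - 1.
  leading term x_2**2: no divisor's leading term divides it; move x_2**2 to the remainder.
  leading term x_2*x_3: no divisor's leading term divides it; move -x_2*x_3 to the remainder.
  leading term x_2: no divisor's leading term divides it; move x_2 to the remainder.
  leading term x_3: no divisor's leading term divides it; move -x_3 to the remainder.
  leading term 1: no divisor's leading term divides it; move -1 to the remainder.
  remainder x_2**2 - x_2*x_3 + x_2 - x_3 - 1 ≠ 0; add h_3 = x_2**2 - x_2*x_3 + x_2 - x_3 - 1 to the basis.

The other S-polynomials (S(f_1,h_3), S(f_2,h_3)) all reduce to 0 modulo the current basis, so we have a Gröbner basis.
Inter-reduce: drop elements whose leading term is divisible by another's, tail-reduce, and make monic.
Reduced Gröbner basis: {x_1 - x_2 + 1, x_2**2 - x_2*x_3 + x_2 - x_3 - 1}.
Label its elements g_1 = x_1 - x_2 + 1, g_2 = x_2**2 - x_2*x_3 + x_2 - x_3 - 1.

Reduce p = -x_1**2 + x_2*x_3 + x_3 - 1 modulo G:
  leading term x_1**2: subtract (-x_1)·g_1 from -x_1**2 + x_2*x_3 + x_3 - 1 → -x_1*x_2 + x_1 + x_2*x_3 + x_3 - 1
  leading term x_1*x_2: subtract (-x_2)·g_1 from -x_1*x_2 + x_1 + x_2*x_3 + x_3 - 1 → x_1 - x_2**2 + x_2*x_3 + x_2 + x_3 - 1
  leading term x_1: subtract (1)·g_1 from x_1 - x_2**2 + x_2*x_3 + x_2 + x_3 - 1 → -x_2**2 + x_2*x_3 - x_2 + x_3 + 1
  leading term x_2**2: subtract (-1)·g_2 from -x_2**2 + x_2*x_3 - x_2 + x_3 + 1 → 0
  normal form = 0.
Since the normal form is 0, p ∈ I.

-x_1**2 + x_2*x_3 + x_3 - 1 lies in I (it reduces to 0).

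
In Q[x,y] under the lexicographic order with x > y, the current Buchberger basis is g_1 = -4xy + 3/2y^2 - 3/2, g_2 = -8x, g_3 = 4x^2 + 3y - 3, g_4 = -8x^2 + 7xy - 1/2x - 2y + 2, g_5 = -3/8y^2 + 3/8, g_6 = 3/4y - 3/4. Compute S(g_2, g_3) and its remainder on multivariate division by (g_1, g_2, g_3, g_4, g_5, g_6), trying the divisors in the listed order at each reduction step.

lcm(LM(g_2), LM(g_3)) = x^2.
S = (lcm/LT(g_2))·g_2 − (lcm/LT(g_3))·g_3 = -3/4y + 3/4.
Reduce S modulo (g_1, g_2, g_3, g_4, g_5, g_6) in that order:
  leading term y: subtract (-1)·g_6 from -3/4y + 3/4 → 0
The remainder is 0, so this S-polynomial contributes no new basis element.

S(g_2, g_3) = -3/4y + 3/4; remainder on division = 0.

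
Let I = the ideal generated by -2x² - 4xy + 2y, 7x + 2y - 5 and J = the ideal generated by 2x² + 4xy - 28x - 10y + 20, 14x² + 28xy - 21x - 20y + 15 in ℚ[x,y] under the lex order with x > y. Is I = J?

Yes, the ideals are equal.

Two ideals are equal iff their reduced Gröbner bases coincide (the reduced basis is unique for a fixed ordering).
Buchberger on the first generating set:
f_1 = -2x² - 4xy + 2y, LT = x².
f_2 = 7x + 2y - 5, LT = x.

S(f_1,f_2): lcm = x². S = 12/7xy + 5/7x - y.
  reduce S modulo (f_1, f_2):
  remainder -24/49y² + 1/49y + 25/49 ≠ 0; add g_3 = -24/49y² + 1/49y + 25/49 to the basis.

The other S-polynomials (S(f_1,g_3), S(f_2,g_3)) all reduce to 0 modulo the current basis, so we have a Gröbner basis.
Inter-reduce: drop elements whose leading term is divisible by another's, tail-reduce, and make monic.
Reduced Gröbner basis: {x + 2/7y - 5/7, y² - 1/24y - 25/24}.

Buchberger on the second generating set:
h_1 = 2x² + 4xy - 28x - 10y + 20, LT = x².
h_2 = 14x² + 28xy - 21x - 20y + 15, LT = x².

S(h_1,h_2): lcm = x². S = -25/2x - 25/7y + 125/14.
  reduce S modulo (h_1, h_2):
  remainder -25/2x - 25/7y + 125/14 ≠ 0; add k_3 = -25/2x - 25/7y + 125/14 to the basis.

S(h_1,k_3): lcm = x². S = 12/7xy - 93/7x - 5y + 10.
  reduce S modulo (h_1, h_2, k_3):
  remainder -24/49y² + 1/49y + 25/49 ≠ 0; add k_4 = -24/49y² + 1/49y + 25/49 to the basis.

The other S-polynomials (S(h_2,k_3), S(h_1,k_4), S(h_2,k_4), S(k_3,k_4)) all reduce to 0 modulo the current basis, so we have a Gröbner basis.
Inter-reduce: drop elements whose leading term is divisible by another's, tail-reduce, and make monic.
Reduced Gröbner basis: {x + 2/7y - 5/7, y² - 1/24y - 25/24}.

Same reduced basis, so the two generating sets span the same ideal.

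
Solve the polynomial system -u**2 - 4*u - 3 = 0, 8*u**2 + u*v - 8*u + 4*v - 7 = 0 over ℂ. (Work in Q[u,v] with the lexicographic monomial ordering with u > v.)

{(-3, -89), (-1, -3)}

Compute a lex Gröbner basis by Buchberger's algorithm.
f_1 = -u**2 - 4*u - 3, LT = u**2.
f_2 = 8*u**2 + u*v - 8*u + 4*v - 7, LT = u**2.

S(f_1,f_2): lcm = u**2. S = -1/8*u*v + 5*u - 1/2*v + 31/8.
  reduce S modulo (f_1, f_2):
  remainder -1/8*u*v + 5*u - 1/2*v + 31/8 ≠ 0; add h_3 = -1/8*u*v + 5*u - 1/2*v + 31/8 to the basis.

S(f_1,h_3): lcm = u**2*v. S = 40*u**2 + 31*u + 3*v.
  reduce S modulo (f_1, f_2, h_3):
  remainder -129*u + 3*v - 120 ≠ 0; add h_4 = -129*u + 3*v - 120 to the basis.

S(h_3,h_4): lcm = u*v. S = -40*u + 1/43*v**2 + 132/43*v - 31.
  reduce S modulo (f_1, f_2, h_3, h_4):
  remainder 1/43*v**2 + 92/43*v + 267/43 ≠ 0; add h_5 = 1/43*v**2 + 92/43*v + 267/43 to the basis.

The other S-polynomials (S(f_2,h_3), S(f_1,h_4), S(f_2,h_4), S(f_1,h_5), S(f_2,h_5), S(h_3,h_5), S(h_4,h_5)) all reduce to 0 modulo the current basis, so we have a Gröbner basis.
Inter-reduce: drop elements whose leading term is divisible by another's, tail-reduce, and make monic.
Reduced Gröbner basis: {u - 1/43*v + 40/43, v**2 + 92*v + 267}.

The lex basis is triangular: the last element involves only v. Solving v**2 + 92*v + 267 = 0 gives v ∈ {-89, -3}; substituting each value into the earlier elements determines the remaining variables.
  v = -89: the earlier basis element becomes u + 3 = 0, giving u = -3 — point (-3, -89).
  v = -3: the earlier basis element becomes u + 1 = 0, giving u = -1 — point (-1, -3).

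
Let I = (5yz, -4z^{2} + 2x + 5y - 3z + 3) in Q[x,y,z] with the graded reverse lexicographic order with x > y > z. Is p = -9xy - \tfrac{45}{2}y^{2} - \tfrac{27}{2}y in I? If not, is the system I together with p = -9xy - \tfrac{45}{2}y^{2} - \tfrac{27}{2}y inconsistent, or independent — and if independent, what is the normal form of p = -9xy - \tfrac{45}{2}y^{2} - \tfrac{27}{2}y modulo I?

First compute the reduced Gröbner basis of I by Buchberger's algorithm.
f_1 = 5yz, LT = yz.
f_2 = -4z^{2} + 2x + 5y - 3z + 3, LT = z^{2}.

S(f_1,f_2): lcm = yz^{2}. S = \tfrac{1}{2}xy + \tfrac{5}{4}y^{2} - \tfrac{3}{4}yz + \tfrac{3}{4}y.
  leading term xy: no divisor's leading term divides it; move \tfrac{1}{2}xy to the remainder.
  leading term y^{2}: no divisor's leading term divides it; move \tfrac{5}{4}y^{2} to the remainder.
  leading term yz: subtract (-\tfrac{3}{20})·f_1 from -\tfrac{3}{4}yz + \tfrac{3}{4}y → \tfrac{3}{4}y
  leading term y: no divisor's leading term divides it; move \tfrac{3}{4}y to the remainder.
  remainder \tfrac{1}{2}xy + \tfrac{5}{4}y^{2} + \tfrac{3}{4}y ≠ 0; add h_3 = \tfrac{1}{2}xy + \tfrac{5}{4}y^{2} + \tfrac{3}{4}y to the basis.

S(f_1,h_3): lcm = xyz. S = -\tfrac{5}{2}y^{2}z - \tfrac{3}{2}yz.
  leading term y^{2}z: subtract (-\tfrac{1}{2}y)·f_1 from -\tfrac{5}{2}y^{2}z - \tfrac{3}{2}yz → -\tfrac{3}{2}yz
  leading term yz: subtract (-\tfrac{3}{10})·f_1 from -\tfrac{3}{2}yz → 0
  remainder 0.

S(f_2,h_3): leading monomials are coprime, so the S-polynomial reduces to 0 (Buchberger's first criterion).
Every S-polynomial of the final basis reduces to 0, so we have a Gröbner basis.
Inter-reduce: drop elements whose leading term is divisible by another's, tail-reduce, and make monic.
Reduced Gröbner basis: {xy + \tfrac{5}{2}y^{2} + \tfrac{3}{2}y, yz, z^{2} - \tfrac{1}{2}x - \tfrac{5}{4}y + \tfrac{3}{4}z - \tfrac{3}{4}}.
Label its elements g_1 = xy + \tfrac{5}{2}y^{2} + \tfrac{3}{2}y, g_2 = yz, g_3 = z^{2} - \tfrac{1}{2}x - \tfrac{5}{4}y + \tfrac{3}{4}z - \tfrac{3}{4}.

Reduce p = -9xy - \tfrac{45}{2}y^{2} - \tfrac{27}{2}y modulo G:
  leading term xy: subtract (-9)·g_1 from -9xy - \tfrac{45}{2}y^{2} - \tfrac{27}{2}y → 0
  normal form = 0.
Since the normal form is 0, p ∈ I.

-9xy - \tfrac{45}{2}y^{2} - \tfrac{27}{2}y lies in I (it reduces to 0).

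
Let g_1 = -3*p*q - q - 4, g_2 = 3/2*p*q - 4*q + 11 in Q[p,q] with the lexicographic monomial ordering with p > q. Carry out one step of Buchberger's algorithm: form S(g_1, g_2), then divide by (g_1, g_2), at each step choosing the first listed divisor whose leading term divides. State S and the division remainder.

S(g_1, g_2) = 3*q - 6; remainder on division = 3*q - 6.

lcm(LM(g_1), LM(g_2)) = p*q.
S = (lcm/LT(g_1))·g_1 − (lcm/LT(g_2))·g_2 = 3*q - 6.
Reduce S modulo (g_1, g_2) in that order:
  leading term q: no divisor's leading term divides it; move 3*q to the remainder.
  leading term 1: no divisor's leading term divides it; move -6 to the remainder.
The remainder 3*q - 6 is nonzero, so it would be added as the next basis element.
An S-polynomial is built so that the two leading terms cancel; whether anything survives reduction is exactly the Gröbner-basis criterion.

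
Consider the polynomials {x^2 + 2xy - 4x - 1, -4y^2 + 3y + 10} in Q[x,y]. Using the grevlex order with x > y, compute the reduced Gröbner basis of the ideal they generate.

G = {x^2 + 2xy - 4x - 1, y^2 - 3/4y - 5/2}

Buchberger's algorithm terminates because the ascending chain of leading-term ideals stabilizes.

f_1 = x^2 + 2xy - 4x - 1, LT = x^2.
f_2 = -4y^2 + 3y + 10, LT = y^2.

The S-polynomials (S(f_1,f_2)) all reduce to 0 modulo the current basis, so we have a Gröbner basis.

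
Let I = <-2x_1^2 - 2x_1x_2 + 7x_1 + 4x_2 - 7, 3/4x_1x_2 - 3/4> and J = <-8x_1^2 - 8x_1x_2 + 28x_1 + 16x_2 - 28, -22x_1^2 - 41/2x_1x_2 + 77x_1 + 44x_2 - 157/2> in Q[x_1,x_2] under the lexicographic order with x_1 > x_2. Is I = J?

Two ideals are equal iff their reduced Gröbner bases coincide (the reduced basis is unique for a fixed ordering).
Buchberger on the first generating set:
f_1 = -2x_1^2 - 2x_1x_2 + 7x_1 + 4x_2 - 7, LT = x_1^2.
f_2 = 3/4x_1x_2 - 3/4, LT = x_1x_2.

S(f_1,f_2): lcm = x_1^2x_2. S = x_1x_2^2 - 7/2x_1x_2 + x_1 - 2x_2^2 + 7/2x_2.
  reduce S modulo (f_1, f_2):
  remainder x_1 - 2x_2^2 + 9/2x_2 - 7/2 ≠ 0; add g_3 = x_1 - 2x_2^2 + 9/2x_2 - 7/2 to the basis.

S(f_2,g_3): lcm = x_1x_2. S = 2x_2^3 - 9/2x_2^2 + 7/2x_2 - 1.
  reduce S modulo (f_1, f_2, g_3):
  remainder 2x_2^3 - 9/2x_2^2 + 7/2x_2 - 1 ≠ 0; add g_4 = 2x_2^3 - 9/2x_2^2 + 7/2x_2 - 1 to the basis.

The other S-polynomials (S(f_1,g_3), S(f_1,g_4), S(f_2,g_4), S(g_3,g_4)) all reduce to 0 modulo the current basis, so we have a Gröbner basis.
Inter-reduce: drop elements whose leading term is divisible by another's, tail-reduce, and make monic.
Reduced Gröbner basis: {x_1 - 2x_2^2 + 9/2x_2 - 7/2, x_2^3 - 9/4x_2^2 + 7/4x_2 - 1/2}.

Buchberger on the second generating set:
h_1 = -8x_1^2 - 8x_1x_2 + 28x_1 + 16x_2 - 28, LT = x_1^2.
h_2 = -22x_1^2 - 41/2x_1x_2 + 77x_1 + 44x_2 - 157/2, LT = x_1^2.

S(h_1,h_2): lcm = x_1^2. S = 3/44x_1x_2 - 3/44.
  reduce S modulo (h_1, h_2):
  remainder 3/44x_1x_2 - 3/44 ≠ 0; add k_3 = 3/44x_1x_2 - 3/44 to the basis.

S(h_1,k_3): lcm = x_1^2x_2. S = x_1x_2^2 - 7/2x_1x_2 + x_1 - 2x_2^2 + 7/2x_2.
  reduce S modulo (h_1, h_2, k_3):
  remainder x_1 - 2x_2^2 + 9/2x_2 - 7/2 ≠ 0; add k_4 = x_1 - 2x_2^2 + 9/2x_2 - 7/2 to the basis.

S(k_3,k_4): lcm = x_1x_2. S = 2x_2^3 - 9/2x_2^2 + 7/2x_2 - 1.
  reduce S modulo (h_1, h_2, k_3, k_4):
  remainder 2x_2^3 - 9/2x_2^2 + 7/2x_2 - 1 ≠ 0; add k_5 = 2x_2^3 - 9/2x_2^2 + 7/2x_2 - 1 to the basis.

The other S-polynomials (S(h_2,k_3), S(h_1,k_4), S(h_2,k_4), S(h_1,k_5), S(h_2,k_5), S(k_3,k_5), S(k_4,k_5)) all reduce to 0 modulo the current basis, so we have a Gröbner basis.
Inter-reduce: drop elements whose leading term is divisible by another's, tail-reduce, and make monic.
Reduced Gröbner basis: {x_1 - 2x_2^2 + 9/2x_2 - 7/2, x_2^3 - 9/4x_2^2 + 7/4x_2 - 1/2}.

The two bases agree; hence the ideals are identical.

Yes, the ideals are equal.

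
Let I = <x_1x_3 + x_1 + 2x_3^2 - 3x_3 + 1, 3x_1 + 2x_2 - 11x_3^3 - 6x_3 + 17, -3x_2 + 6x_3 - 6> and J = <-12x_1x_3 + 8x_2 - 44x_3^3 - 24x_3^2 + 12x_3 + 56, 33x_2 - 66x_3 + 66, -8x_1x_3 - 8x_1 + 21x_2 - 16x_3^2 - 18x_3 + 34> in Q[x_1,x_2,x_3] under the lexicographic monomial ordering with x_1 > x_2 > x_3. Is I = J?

Two ideals are equal iff their reduced Gröbner bases coincide (the reduced basis is unique for a fixed ordering).
Buchberger on the first generating set:
f_1 = x_1x_3 + x_1 + 2x_3^2 - 3x_3 + 1, LT = x_1x_3.
f_2 = 3x_1 + 2x_2 - 11x_3^3 - 6x_3 + 17, LT = x_1.
f_3 = -3x_2 + 6x_3 - 6, LT = x_2.

S(f_1,f_2): lcm = x_1x_3. S = x_1 - 2/3x_2x_3 + 11/3x_3^4 + 4x_3^2 - 26/3x_3 + 1.
  reduce S modulo (f_1, f_2, f_3):
  remainder 11/3x_3^4 + 11/3x_3^3 + 8/3x_3^2 - 20/3x_3 - 10/3 ≠ 0; add g_4 = 11/3x_3^4 + 11/3x_3^3 + 8/3x_3^2 - 20/3x_3 - 10/3 to the basis.

The other S-polynomials (S(f_1,f_3), S(f_2,f_3), S(f_1,g_4), S(f_2,g_4), S(f_3,g_4)) all reduce to 0 modulo the current basis, so we have a Gröbner basis.
Inter-reduce: drop elements whose leading term is divisible by another's, tail-reduce, and make monic.
Reduced Gröbner basis: {x_1 - 11/3x_3^3 - 2/3x_3 + 13/3, x_2 - 2x_3 + 2, x_3^4 + x_3^3 + 8/11x_3^2 - 20/11x_3 - 10/11}.

Buchberger on the second generating set:
h_1 = -12x_1x_3 + 8x_2 - 44x_3^3 - 24x_3^2 + 12x_3 + 56, LT = x_1x_3.
h_2 = 33x_2 - 66x_3 + 66, LT = x_2.
h_3 = -8x_1x_3 - 8x_1 + 21x_2 - 16x_3^2 - 18x_3 + 34, LT = x_1x_3.

S(h_1,h_3): lcm = x_1x_3. S = -x_1 + 47/24x_2 + 11/3x_3^3 - 13/4x_3 - 5/12.
  reduce S modulo (h_1, h_2, h_3):
  remainder -x_1 + 11/3x_3^3 + 2/3x_3 - 13/3 ≠ 0; add k_4 = -x_1 + 11/3x_3^3 + 2/3x_3 - 13/3 to the basis.

S(h_1,k_4): lcm = x_1x_3. S = -2/3x_2 + 11/3x_3^4 + 11/3x_3^3 + 8/3x_3^2 - 16/3x_3 - 14/3.
  reduce S modulo (h_1, h_2, h_3, k_4):
  remainder 11/3x_3^4 + 11/3x_3^3 + 8/3x_3^2 - 20/3x_3 - 10/3 ≠ 0; add k_5 = 11/3x_3^4 + 11/3x_3^3 + 8/3x_3^2 - 20/3x_3 - 10/3 to the basis.

The other S-polynomials (S(h_1,h_2), S(h_2,h_3), S(h_2,k_4), S(h_3,k_4), S(h_1,k_5), S(h_2,k_5), S(h_3,k_5), S(k_4,k_5)) all reduce to 0 modulo the current basis, so we have a Gröbner basis.
Inter-reduce: drop elements whose leading term is divisible by another's, tail-reduce, and make monic.
Reduced Gröbner basis: {x_1 - 11/3x_3^3 - 2/3x_3 + 13/3, x_2 - 2x_3 + 2, x_3^4 + x_3^3 + 8/11x_3^2 - 20/11x_3 - 10/11}.

The two bases agree; hence the ideals are identical.

Yes, the ideals are equal.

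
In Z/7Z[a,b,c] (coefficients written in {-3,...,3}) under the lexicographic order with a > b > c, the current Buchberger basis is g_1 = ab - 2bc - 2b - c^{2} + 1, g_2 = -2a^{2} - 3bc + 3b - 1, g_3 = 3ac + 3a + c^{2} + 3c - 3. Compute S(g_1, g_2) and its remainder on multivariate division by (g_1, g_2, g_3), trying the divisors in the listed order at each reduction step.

lcm(LM(g_1), LM(g_2)) = a^{2}b.
S = (lcm/LT(g_1))·g_1 − (lcm/LT(g_2))·g_2 = -2abc - 2ab - ac^{2} + a + 2b^{2}c - 2b^{2} + 3b.
Reduce S modulo (g_1, g_2, g_3) in that order:
  leading term abc: subtract (-2c)·g_1 from -2abc - 2ab - ac^{2} + a + 2b^{2}c - 2b^{2} + 3b → -2ab - ac^{2} + a + 2b^{2}c - 2b^{2} + 3bc^{2} + 3bc + 3b - 2c^{3} + 2c
  leading term ab: subtract (-2)·g_1 from -2ab - ac^{2} + a + 2b^{2}c - 2b^{2} + 3bc^{2} + 3bc + 3b - 2c^{3} + 2c → -ac^{2} + a + 2b^{2}c - 2b^{2} + 3bc^{2} - bc - b - 2c^{3} - 2c^{2} + 2c + 2
  leading term ac^{2}: subtract (2c)·g_3 from -ac^{2} + a + 2b^{2}c - 2b^{2} + 3bc^{2} - bc - b - 2c^{3} - 2c^{2} + 2c + 2 → ac + a + 2b^{2}c - 2b^{2} + 3bc^{2} - bc - b + 3c^{3} - c^{2} + c + 2
  leading term ac: subtract (-2)·g_3 from ac + a + 2b^{2}c - 2b^{2} + 3bc^{2} - bc - b + 3c^{3} - c^{2} + c + 2 → 2b^{2}c - 2b^{2} + 3bc^{2} - bc - b + 3c^{3} + c^{2} + 3
  leading term b^{2}c: no divisor's leading term divides it; move 2b^{2}c to the remainder.
  leading term b^{2}: no divisor's leading term divides it; move -2b^{2} to the remainder.
  leading term bc^{2}: no divisor's leading term divides it; move 3bc^{2} to the remainder.
  leading term bc: no divisor's leading term divides it; move -bc to the remainder.
  leading term b: no divisor's leading term divides it; move -b to the remainder.
  leading term c^{3}: no divisor's leading term divides it; move 3c^{3} to the remainder.
  leading term c^{2}: no divisor's leading term divides it; move c^{2} to the remainder.
  leading term 1: no divisor's leading term divides it; move 3 to the remainder.
The remainder 2b^{2}c - 2b^{2} + 3bc^{2} - bc - b + 3c^{3} + c^{2} + 3 is nonzero, so it would be added as the next basis element.

S(g_1, g_2) = -2abc - 2ab - ac^{2} + a + 2b^{2}c - 2b^{2} + 3b; remainder on division = 2b^{2}c - 2b^{2} + 3bc^{2} - bc - b + 3c^{3} + c^{2} + 3.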